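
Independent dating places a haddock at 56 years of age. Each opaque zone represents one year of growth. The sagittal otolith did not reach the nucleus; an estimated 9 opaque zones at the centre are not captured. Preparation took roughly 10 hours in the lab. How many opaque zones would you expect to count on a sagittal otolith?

47 opaque zones

At one opaque zone per year, 56 years correspond to 56 opaque zones.
Subtracting the 9 opaque zones not captured gives 56 − 9 = 47 opaque zones in the record.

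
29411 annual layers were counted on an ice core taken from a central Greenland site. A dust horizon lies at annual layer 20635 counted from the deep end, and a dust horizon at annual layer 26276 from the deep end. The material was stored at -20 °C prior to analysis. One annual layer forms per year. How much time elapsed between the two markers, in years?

26276 − 20635 = 5641 annual layers lie between the two events.
One annual layer per year makes the interval 5641 years.

5641 years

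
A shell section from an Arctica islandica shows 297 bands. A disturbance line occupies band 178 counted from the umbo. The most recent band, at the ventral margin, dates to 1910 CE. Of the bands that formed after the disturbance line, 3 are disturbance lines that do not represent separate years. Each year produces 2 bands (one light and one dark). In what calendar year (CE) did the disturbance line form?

1852 CE

The disturbance line sits at band 178 from the umbo, so 297 − 178 = 119 bands formed after it.
Removing the 3 false bands leaves 119 − 3 = 116 true bands beyond the disturbance line.
Dividing by 2 bands per year: 116 / 2 = 58 years.
Counting back 58 years from 1910 CE places the disturbance line in 1910 − 58 = 1852 CE.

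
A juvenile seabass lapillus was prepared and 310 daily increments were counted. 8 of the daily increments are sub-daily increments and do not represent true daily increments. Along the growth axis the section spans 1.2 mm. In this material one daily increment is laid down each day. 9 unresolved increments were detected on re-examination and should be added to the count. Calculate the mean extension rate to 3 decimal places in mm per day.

After corrections the count is 310 − 8 + 9 = 311 daily increments.
1.2 mm over 311 days gives 1.2 / 311 ≈ 0.004 mm per day.

0.004 mm per day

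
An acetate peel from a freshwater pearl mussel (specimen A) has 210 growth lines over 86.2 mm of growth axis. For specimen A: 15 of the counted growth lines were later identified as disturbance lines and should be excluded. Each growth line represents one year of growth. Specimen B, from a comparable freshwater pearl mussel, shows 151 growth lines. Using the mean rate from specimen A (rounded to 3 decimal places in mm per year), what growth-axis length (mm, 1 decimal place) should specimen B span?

Specimen A: true growth line count = 210 − 15 = 195.
A: 86.2 mm over 195 years gives 86.2 / 195 ≈ 0.442 mm/year.
B's length ≈ 0.442 × 151 = 66.7 mm.

66.7 mm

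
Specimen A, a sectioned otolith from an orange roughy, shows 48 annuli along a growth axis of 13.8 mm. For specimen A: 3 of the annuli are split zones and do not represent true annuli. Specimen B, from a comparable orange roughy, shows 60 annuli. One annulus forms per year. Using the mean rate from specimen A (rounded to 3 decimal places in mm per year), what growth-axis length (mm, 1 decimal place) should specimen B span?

18.4 mm

Specimen A: correcting the raw count gives 48 − 3 = 45 true annuli.
A: Mean rate = 13.8 mm / 45 years ≈ 0.307 mm per year.
B's length ≈ 0.307 × 60 = 18.4 mm.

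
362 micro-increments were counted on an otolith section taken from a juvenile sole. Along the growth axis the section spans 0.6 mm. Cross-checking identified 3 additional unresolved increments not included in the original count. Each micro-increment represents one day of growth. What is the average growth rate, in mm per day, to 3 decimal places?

0.002 mm per day

After corrections the count is 362 + 3 = 365 micro-increments.
Extension rate ≈ 0.6 / 365 = 0.002 mm per day.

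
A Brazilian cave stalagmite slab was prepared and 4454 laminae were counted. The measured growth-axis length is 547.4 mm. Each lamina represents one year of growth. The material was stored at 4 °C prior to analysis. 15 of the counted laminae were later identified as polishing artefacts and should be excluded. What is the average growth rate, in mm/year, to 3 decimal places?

0.123 mm/year

After corrections the count is 4454 − 15 = 4439 laminae.
Extension rate ≈ 547.4 / 4439 = 0.123 mm/year.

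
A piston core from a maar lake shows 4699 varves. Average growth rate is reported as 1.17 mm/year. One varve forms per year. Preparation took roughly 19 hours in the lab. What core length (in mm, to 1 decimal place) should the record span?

5497.8 mm

4699 years of growth are recorded.
Predicted length = 1.17 mm/year × 4699 years = 5497.8 mm.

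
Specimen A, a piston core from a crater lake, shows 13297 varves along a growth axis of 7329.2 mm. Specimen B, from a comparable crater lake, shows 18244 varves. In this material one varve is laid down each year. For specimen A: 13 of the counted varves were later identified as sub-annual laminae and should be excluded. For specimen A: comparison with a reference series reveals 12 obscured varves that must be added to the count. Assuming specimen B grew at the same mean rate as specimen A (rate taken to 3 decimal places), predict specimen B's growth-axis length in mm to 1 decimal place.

10052.4 mm

Specimen A: true varve count = 13297 − 13 + 12 = 13296.
A: Extension rate ≈ 7329.2 / 13296 = 0.551 mm per year.
B's length ≈ 0.551 × 18244 = 10052.4 mm.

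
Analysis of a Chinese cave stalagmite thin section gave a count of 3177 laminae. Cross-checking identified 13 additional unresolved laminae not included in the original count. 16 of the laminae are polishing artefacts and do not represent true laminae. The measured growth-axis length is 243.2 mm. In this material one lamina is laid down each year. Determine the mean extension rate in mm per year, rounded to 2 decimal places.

Correcting the raw count gives 3177 − 16 + 13 = 3174 true laminae.
Extension rate ≈ 243.2 / 3174 = 0.08 mm per year.

0.08 mm per year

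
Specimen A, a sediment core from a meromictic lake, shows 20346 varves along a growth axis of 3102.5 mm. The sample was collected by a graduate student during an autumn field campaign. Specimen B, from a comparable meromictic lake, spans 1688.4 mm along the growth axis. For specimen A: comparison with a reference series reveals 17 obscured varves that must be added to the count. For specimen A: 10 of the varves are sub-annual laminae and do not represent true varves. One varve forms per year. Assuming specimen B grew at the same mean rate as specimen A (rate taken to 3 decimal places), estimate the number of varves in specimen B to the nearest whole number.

11108 varves

Specimen A: after corrections the count is 20346 − 10 + 17 = 20353 varves.
A: 3102.5 mm over 20353 years gives 3102.5 / 20353 ≈ 0.152 mm per year.
B spans 1688.4 / 0.152 = 11107.89 years ≈ 11108 varves.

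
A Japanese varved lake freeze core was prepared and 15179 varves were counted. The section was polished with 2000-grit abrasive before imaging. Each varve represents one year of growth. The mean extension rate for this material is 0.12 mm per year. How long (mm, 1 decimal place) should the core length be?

1821.5 mm

The record spans 15179 years at 0.12 mm per year.
Predicted length = 0.12 mm/year × 15179 years = 1821.5 mm.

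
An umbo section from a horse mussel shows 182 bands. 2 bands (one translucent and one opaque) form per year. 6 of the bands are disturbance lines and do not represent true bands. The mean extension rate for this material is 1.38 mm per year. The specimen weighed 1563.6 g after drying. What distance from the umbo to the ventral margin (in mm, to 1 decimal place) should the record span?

121.4 mm

Correcting the raw count gives 182 − 6 = 176 true bands.
With 2 bands per year, 176 / 2 = 88 years.
88 years at 1.38 mm/year gives 1.38 × 88 = 121.4 mm.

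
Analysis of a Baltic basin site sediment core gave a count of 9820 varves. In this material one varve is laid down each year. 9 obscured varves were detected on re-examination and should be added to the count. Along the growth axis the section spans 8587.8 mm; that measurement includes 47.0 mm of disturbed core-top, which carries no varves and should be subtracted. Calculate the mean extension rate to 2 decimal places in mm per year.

Adjusted count: 9820 + 9 = 9829 varves.
Net length = 8587.8 − 47.0 = 8540.8 mm.
Extension rate ≈ 8540.8 / 9829 = 0.87 mm per year.

0.87 mm per year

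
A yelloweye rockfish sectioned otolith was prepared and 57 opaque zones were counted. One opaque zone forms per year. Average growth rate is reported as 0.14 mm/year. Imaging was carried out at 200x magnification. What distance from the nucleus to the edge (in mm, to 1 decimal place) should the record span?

8.0 mm

57 years of growth are recorded.
57 years at 0.14 mm/year gives 0.14 × 57 = 8.0 mm.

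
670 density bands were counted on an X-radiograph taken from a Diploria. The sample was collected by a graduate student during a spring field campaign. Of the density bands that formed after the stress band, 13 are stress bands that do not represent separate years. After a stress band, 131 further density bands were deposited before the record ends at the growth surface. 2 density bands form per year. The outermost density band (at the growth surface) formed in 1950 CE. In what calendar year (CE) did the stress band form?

1891 CE

131 density bands post-date the stress band.
Excluding 13 false density bands: 131 − 13 = 118.
Dividing by 2 density bands per year: 118 / 2 = 59 years.
1950 − 59 = 1891 CE.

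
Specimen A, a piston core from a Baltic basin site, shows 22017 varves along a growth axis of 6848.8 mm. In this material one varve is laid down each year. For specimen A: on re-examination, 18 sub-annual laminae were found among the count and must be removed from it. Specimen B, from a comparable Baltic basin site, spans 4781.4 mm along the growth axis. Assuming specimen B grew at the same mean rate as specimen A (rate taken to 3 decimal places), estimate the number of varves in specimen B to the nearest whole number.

15374 varves

Specimen A: correcting the raw count gives 22017 − 18 = 21999 true varves.
A: Extension rate ≈ 6848.8 / 21999 = 0.311 mm/yr.
B spans 4781.4 / 0.311 = 15374.28 years ≈ 15374 varves.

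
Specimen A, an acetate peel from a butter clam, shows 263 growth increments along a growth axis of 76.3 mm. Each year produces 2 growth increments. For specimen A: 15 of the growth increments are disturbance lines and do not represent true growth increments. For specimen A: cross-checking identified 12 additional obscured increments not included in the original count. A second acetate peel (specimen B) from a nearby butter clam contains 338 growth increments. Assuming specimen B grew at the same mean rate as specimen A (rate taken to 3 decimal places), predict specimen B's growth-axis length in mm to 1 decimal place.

Specimen A: true growth increment count = 263 − 15 + 12 = 260.
Specimen A: dividing by 2 growth increments per year: 260 / 2 = 130 years.
A: Mean rate = 76.3 mm / 130 years ≈ 0.587 mm/yr.
Specimen B: 338 growth increments at 2 per year is 338 / 2 = 169 years. B's length ≈ 0.587 × 169 = 99.2 mm.

99.2 mm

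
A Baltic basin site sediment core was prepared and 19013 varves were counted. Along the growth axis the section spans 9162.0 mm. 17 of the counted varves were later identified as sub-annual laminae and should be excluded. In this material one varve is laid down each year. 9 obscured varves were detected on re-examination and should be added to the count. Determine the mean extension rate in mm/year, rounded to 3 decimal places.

0.482 mm/year

Adjusted count: 19013 − 17 + 9 = 19005 varves.
Mean rate = 9162.0 mm / 19005 years ≈ 0.482 mm/year.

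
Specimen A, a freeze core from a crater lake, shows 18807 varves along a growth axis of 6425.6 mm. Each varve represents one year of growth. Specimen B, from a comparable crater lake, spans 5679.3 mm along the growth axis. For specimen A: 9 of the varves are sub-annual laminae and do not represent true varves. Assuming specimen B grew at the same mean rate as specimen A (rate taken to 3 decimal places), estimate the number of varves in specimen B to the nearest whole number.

Specimen A: correcting the raw count gives 18807 − 9 = 18798 true varves.
A: Extension rate ≈ 6425.6 / 18798 = 0.342 mm per year.
Specimen B: 5679.3 mm / 0.342 mm per year = 16606.14 years ≈ 16606 varves.

16606 varves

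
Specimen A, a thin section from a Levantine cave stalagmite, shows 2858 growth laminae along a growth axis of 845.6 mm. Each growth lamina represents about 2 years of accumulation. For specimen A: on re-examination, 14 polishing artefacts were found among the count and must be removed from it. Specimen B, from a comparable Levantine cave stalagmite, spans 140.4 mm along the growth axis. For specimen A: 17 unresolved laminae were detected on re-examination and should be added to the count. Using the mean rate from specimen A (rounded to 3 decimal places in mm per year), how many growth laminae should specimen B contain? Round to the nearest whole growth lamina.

474 growth laminae

Specimen A: adjusted count: 2858 − 14 + 17 = 2861 growth laminae.
Specimen A: at 2 years per growth lamina, 2861 × 2 = 5722 years.
A: Mean rate = 845.6 mm / 5722 years ≈ 0.148 mm/year.
For B, 140.4 / 0.148 = 948.65 years; at 2 years per growth lamina that is 948.65 / 2 ≈ 474 growth laminae.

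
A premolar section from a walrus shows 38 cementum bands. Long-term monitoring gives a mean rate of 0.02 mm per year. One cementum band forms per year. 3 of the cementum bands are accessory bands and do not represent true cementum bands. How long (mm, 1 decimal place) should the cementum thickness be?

0.7 mm

After corrections the count is 38 − 3 = 35 cementum bands.
Predicted length = 0.02 mm/year × 35 years = 0.7 mm.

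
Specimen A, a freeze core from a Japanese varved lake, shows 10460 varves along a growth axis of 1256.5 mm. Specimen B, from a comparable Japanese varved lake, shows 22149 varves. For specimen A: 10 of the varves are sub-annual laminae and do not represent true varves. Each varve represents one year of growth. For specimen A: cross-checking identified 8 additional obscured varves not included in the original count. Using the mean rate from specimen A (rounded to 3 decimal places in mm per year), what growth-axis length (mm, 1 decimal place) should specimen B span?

2657.9 mm

Specimen A: correcting the raw count gives 10460 − 10 + 8 = 10458 true varves.
A: Mean rate = 1256.5 mm / 10458 years ≈ 0.120 mm/yr.
B's length ≈ 0.120 × 22149 = 2657.9 mm.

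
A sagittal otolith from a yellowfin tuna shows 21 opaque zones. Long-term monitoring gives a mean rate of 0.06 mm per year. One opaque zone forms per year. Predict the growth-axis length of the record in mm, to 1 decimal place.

1.3 mm

21 years of growth are recorded.
Length ≈ 0.06 × 21 = 1.3 mm.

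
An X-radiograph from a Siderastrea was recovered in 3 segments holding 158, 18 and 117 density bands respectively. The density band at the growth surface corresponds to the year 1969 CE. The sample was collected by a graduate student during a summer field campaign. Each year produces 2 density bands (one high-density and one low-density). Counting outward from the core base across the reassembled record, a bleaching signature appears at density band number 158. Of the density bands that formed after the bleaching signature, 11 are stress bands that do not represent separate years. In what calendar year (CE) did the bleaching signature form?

Total density bands = 158 + 18 + 117 = 293.
293 − 158 = 135 density bands lie beyond the bleaching signature toward the growth surface.
135 − 11 false = 124 true density bands after the bleaching signature.
With 2 density bands per year, 124 / 2 = 62 years.
Counting back 62 years from 1969 CE places the bleaching signature in 1969 − 62 = 1907 CE.

1907 CE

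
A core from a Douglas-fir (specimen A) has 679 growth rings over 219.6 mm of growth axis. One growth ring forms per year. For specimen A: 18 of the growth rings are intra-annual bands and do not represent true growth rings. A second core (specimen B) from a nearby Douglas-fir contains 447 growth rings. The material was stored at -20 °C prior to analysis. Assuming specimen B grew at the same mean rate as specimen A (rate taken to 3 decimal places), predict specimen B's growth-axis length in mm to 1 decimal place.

148.4 mm

Specimen A: correcting the raw count gives 679 − 18 = 661 true growth rings.
A: Extension rate ≈ 219.6 / 661 = 0.332 mm per year.
B's length ≈ 0.332 × 447 = 148.4 mm.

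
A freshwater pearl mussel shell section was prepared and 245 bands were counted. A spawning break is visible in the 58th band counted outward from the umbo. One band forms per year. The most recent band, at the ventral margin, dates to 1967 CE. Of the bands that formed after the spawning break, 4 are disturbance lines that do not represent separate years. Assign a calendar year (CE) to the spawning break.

The spawning break sits at band 58 from the umbo, so 245 − 58 = 187 bands formed after it.
Excluding 4 false bands: 187 − 4 = 183.
Counting back 183 years from 1967 CE places the spawning break in 1967 − 183 = 1784 CE.

1784 CE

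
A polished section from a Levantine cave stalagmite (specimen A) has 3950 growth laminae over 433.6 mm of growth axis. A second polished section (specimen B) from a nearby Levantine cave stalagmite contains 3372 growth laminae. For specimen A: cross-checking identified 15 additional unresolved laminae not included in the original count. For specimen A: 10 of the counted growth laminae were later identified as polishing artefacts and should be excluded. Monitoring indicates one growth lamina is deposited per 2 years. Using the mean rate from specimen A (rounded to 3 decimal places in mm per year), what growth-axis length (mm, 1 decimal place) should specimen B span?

370.9 mm

Specimen A: after corrections the count is 3950 − 10 + 15 = 3955 growth laminae.
Specimen A: multiplying by 2 years per growth lamina: 3955 × 2 = 7910 years.
A: Extension rate ≈ 433.6 / 7910 = 0.055 mm/yr.
Specimen B: multiplying by 2 years per growth lamina: 3372 × 2 = 6744 years. For B, 0.055 mm/year × 6744 years = 370.9 mm.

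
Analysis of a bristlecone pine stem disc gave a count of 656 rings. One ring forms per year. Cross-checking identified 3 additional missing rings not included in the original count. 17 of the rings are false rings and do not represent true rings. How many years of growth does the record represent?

642 years

Correcting the raw count gives 656 − 17 + 3 = 642 true rings.
With a one-to-one ring periodicity this is 642 years.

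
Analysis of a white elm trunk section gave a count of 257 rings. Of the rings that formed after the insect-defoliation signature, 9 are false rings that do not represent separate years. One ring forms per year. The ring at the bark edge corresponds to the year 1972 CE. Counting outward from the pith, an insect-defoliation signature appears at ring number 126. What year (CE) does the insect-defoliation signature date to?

257 − 126 = 131 rings lie beyond the insect-defoliation signature toward the bark edge.
Removing the 9 false rings leaves 131 − 9 = 122 true rings beyond the insect-defoliation signature.
Counting back 122 years from 1972 CE places the insect-defoliation signature in 1972 − 122 = 1850 CE.

1850 CE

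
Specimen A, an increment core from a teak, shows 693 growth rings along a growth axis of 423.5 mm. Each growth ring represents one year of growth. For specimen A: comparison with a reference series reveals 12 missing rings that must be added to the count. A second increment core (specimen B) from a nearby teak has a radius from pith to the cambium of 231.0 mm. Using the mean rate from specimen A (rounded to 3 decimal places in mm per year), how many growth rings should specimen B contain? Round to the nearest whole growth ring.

384 growth rings

Specimen A: true growth ring count = 693 + 12 = 705.
A: Mean rate = 423.5 mm / 705 years ≈ 0.601 mm/year.
B spans 231.0 / 0.601 = 384.36 years ≈ 384 growth rings.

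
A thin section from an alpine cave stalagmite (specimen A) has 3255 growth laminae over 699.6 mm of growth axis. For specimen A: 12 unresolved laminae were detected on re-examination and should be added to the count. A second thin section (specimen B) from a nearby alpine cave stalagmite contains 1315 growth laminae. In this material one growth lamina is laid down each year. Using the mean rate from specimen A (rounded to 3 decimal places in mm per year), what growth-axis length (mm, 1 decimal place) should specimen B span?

281.4 mm

Specimen A: adjusted count: 3255 + 12 = 3267 growth laminae.
A: Mean rate = 699.6 mm / 3267 years ≈ 0.214 mm per year.
B's length ≈ 0.214 × 1315 = 281.4 mm.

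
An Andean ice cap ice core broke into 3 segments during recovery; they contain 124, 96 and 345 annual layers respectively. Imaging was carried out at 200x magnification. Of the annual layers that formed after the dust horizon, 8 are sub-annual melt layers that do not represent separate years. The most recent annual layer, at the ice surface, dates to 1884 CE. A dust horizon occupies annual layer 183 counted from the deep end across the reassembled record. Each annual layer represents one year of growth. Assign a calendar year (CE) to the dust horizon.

Total annual layers = 124 + 96 + 345 = 565.
565 − 183 = 382 annual layers lie beyond the dust horizon toward the ice surface.
Removing the 8 false annual layers leaves 382 − 8 = 374 true annual layers beyond the dust horizon.
1884 − 374 = 1510 CE.

1510 CE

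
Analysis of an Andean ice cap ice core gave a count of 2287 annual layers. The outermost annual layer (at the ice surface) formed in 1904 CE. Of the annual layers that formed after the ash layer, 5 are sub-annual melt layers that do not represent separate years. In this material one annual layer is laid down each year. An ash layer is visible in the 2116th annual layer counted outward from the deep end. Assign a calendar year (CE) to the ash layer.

1738 CE

The ash layer sits at annual layer 2116 from the deep end, so 2287 − 2116 = 171 annual layers formed after it.
171 − 5 false = 166 true annual layers after the ash layer.
1904 − 166 = 1738 CE.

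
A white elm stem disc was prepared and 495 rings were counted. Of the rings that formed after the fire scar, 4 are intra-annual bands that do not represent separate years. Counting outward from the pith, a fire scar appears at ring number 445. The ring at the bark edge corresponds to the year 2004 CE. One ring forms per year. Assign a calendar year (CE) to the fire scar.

1958 CE

495 − 445 = 50 rings lie beyond the fire scar toward the bark edge.
Excluding 4 false rings: 50 − 4 = 46.
2004 − 46 = 1958 CE.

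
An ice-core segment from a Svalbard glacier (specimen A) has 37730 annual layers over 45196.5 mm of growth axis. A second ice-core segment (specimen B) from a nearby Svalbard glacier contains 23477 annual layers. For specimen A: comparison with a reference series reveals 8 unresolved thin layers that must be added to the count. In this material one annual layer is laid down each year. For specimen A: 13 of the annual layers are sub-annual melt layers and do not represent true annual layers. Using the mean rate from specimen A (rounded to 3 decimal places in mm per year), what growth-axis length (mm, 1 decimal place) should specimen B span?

28125.4 mm

Specimen A: correcting the raw count gives 37730 − 13 + 8 = 37725 true annual layers.
A: Extension rate ≈ 45196.5 / 37725 = 1.198 mm/yr.
Length of B = 1.198 × 23477 = 28125.4 mm.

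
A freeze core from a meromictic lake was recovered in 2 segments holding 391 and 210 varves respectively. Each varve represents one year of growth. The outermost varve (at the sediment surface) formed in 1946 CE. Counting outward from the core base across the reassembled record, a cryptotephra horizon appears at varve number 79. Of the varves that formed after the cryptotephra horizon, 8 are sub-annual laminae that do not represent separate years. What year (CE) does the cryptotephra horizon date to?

1432 CE

Total varves = 391 + 210 = 601.
The cryptotephra horizon sits at varve 79 from the core base, so 601 − 79 = 522 varves formed after it.
Excluding 8 false varves: 522 − 8 = 514.
The varve at the sediment surface is 1946 CE, so the cryptotephra horizon dates to 1946 − 514 = 1432 CE.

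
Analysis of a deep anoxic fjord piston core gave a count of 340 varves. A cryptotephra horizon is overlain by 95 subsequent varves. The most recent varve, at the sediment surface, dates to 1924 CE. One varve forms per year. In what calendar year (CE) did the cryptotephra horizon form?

95 varves post-date the cryptotephra horizon.
1924 − 95 = 1829 CE.

1829 CE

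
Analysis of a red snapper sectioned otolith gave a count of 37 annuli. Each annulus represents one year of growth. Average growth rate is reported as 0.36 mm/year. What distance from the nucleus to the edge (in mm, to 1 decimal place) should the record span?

37 years of growth are recorded.
Predicted length = 0.36 mm/year × 37 years = 13.3 mm.

13.3 mm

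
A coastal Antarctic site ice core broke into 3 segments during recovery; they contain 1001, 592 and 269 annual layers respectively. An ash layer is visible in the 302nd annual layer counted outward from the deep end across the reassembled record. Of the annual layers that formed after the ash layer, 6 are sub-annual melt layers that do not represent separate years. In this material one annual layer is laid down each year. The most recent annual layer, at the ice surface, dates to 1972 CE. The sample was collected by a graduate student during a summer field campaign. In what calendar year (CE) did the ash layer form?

Total annual layers = 1001 + 592 + 269 = 1862.
1862 − 302 = 1560 annual layers lie beyond the ash layer toward the ice surface.
Excluding 6 false annual layers: 1560 − 6 = 1554.
1972 − 1554 = 418 CE.

418 CE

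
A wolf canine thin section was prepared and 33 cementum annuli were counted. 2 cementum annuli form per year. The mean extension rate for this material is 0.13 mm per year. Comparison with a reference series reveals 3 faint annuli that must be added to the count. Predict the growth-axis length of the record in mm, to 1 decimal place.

True cementum annulus count = 33 + 3 = 36.
Dividing by 2 cementum annuli per year: 36 / 2 = 18 years.
Predicted length = 0.13 mm/year × 18 years = 2.3 mm.

2.3 mm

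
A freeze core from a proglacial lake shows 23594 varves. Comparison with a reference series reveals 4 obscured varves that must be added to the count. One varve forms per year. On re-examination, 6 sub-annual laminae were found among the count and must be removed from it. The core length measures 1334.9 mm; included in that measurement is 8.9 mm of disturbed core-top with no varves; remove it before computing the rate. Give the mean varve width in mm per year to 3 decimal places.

Correcting the raw count gives 23594 − 6 + 4 = 23592 true varves.
Net length = 1334.9 − 8.9 = 1326.0 mm.
Mean rate = 1326.0 mm / 23592 years ≈ 0.056 mm per year.

0.056 mm per year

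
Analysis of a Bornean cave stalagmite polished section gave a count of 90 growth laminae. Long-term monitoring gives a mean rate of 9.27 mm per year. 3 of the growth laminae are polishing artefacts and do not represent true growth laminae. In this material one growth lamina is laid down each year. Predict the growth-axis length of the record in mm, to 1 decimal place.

Correcting the raw count gives 90 − 3 = 87 true growth laminae.
Predicted length = 9.27 mm/year × 87 years = 806.5 mm.

806.5 mm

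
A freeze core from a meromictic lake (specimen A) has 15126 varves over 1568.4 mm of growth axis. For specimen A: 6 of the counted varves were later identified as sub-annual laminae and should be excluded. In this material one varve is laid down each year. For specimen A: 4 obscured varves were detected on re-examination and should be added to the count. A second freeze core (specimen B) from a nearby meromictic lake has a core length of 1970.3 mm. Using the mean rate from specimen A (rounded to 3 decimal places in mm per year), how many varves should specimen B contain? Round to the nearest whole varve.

Specimen A: after corrections the count is 15126 − 6 + 4 = 15124 varves.
A: Extension rate ≈ 1568.4 / 15124 = 0.104 mm/year.
For B, 1970.3 / 0.104 = 18945.19 years ≈ 18945 varves.

18945 varves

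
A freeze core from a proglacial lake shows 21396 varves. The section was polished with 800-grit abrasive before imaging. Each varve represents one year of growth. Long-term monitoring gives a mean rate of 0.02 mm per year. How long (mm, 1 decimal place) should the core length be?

The record spans 21396 years at 0.02 mm per year.
21396 years at 0.02 mm/year gives 0.02 × 21396 = 427.9 mm.

427.9 mm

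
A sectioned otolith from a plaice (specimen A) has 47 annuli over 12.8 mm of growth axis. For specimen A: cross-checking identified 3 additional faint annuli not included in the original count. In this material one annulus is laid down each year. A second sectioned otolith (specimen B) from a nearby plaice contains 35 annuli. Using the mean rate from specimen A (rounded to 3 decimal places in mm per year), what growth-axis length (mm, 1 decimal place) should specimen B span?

Specimen A: adjusted count: 47 + 3 = 50 annuli.
A: Extension rate ≈ 12.8 / 50 = 0.256 mm per year.
B's length ≈ 0.256 × 35 = 9.0 mm.

9.0 mm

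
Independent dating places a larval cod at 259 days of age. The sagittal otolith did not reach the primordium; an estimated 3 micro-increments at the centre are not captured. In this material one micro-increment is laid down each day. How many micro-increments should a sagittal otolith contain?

256 micro-increments

Expected micro-increments over 259 days: 259.
259 − 3 missed = 256 micro-increments expected in the prepared section.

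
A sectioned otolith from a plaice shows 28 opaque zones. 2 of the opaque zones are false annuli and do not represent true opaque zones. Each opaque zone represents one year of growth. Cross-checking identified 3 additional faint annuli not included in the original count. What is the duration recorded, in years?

29 yr

True opaque zone count = 28 − 2 + 3 = 29.
At one opaque zone per year, that is 29 years.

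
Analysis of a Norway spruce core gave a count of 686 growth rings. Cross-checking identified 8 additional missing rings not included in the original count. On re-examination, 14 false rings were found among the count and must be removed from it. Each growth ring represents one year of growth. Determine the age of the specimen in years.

Correcting the raw count gives 686 − 14 + 8 = 680 true growth rings.
At one growth ring per year, that is 680 years.

680 yr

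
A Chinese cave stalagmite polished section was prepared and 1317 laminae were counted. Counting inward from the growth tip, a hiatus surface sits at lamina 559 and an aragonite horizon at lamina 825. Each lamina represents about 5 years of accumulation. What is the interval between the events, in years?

The two markers are separated by 825 − 559 = 266 laminae.
At 5 years per lamina, 266 × 5 = 1330 years.

1330 yr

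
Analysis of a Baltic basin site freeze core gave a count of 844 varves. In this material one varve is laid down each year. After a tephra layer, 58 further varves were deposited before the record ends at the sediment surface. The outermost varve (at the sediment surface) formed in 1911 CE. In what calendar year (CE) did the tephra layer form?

There are 58 varves younger than the tephra layer.
The varve at the sediment surface is 1911 CE, so the tephra layer dates to 1911 − 58 = 1853 CE.

1853 CE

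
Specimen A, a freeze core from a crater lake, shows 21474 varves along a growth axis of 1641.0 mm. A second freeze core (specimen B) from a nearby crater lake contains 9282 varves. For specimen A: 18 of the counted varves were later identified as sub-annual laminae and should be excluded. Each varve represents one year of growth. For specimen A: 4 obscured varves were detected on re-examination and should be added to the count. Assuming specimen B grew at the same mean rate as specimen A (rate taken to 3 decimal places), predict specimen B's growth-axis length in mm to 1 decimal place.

Specimen A: correcting the raw count gives 21474 − 18 + 4 = 21460 true varves.
A: Mean rate = 1641.0 mm / 21460 years ≈ 0.076 mm/yr.
For B, 0.076 mm/year × 9282 years = 705.4 mm.

705.4 mm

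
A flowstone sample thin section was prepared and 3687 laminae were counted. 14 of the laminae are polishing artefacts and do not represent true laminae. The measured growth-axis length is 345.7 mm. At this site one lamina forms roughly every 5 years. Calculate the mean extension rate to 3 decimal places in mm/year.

0.019 mm/year

True lamina count = 3687 − 14 = 3673.
3673 laminae at 5 years each span 3673 × 5 = 18365 years.
345.7 mm over 18365 years gives 345.7 / 18365 ≈ 0.019 mm/year.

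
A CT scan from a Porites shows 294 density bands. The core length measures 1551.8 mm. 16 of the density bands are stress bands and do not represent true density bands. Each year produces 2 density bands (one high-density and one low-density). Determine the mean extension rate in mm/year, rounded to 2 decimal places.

11.16 mm/year

True density band count = 294 − 16 = 278.
278 density bands at 2 per year is 278 / 2 = 139 years.
Mean rate = 1551.8 mm / 139 years ≈ 11.16 mm/year.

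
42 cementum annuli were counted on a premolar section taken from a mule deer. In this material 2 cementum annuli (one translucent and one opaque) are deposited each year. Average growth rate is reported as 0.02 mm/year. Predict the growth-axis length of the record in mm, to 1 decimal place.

0.4 mm

42 cementum annuli at 2 per year is 42 / 2 = 21 years.
Predicted length = 0.02 mm/year × 21 years = 0.4 mm.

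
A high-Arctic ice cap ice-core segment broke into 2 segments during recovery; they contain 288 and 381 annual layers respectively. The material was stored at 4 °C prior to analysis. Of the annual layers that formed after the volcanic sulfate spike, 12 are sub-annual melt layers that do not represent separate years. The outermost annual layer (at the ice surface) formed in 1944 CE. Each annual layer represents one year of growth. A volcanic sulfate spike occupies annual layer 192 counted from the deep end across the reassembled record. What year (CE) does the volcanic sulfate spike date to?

Total annual layers = 288 + 381 = 669.
669 − 192 = 477 annual layers lie beyond the volcanic sulfate spike toward the ice surface.
Removing the 12 false annual layers leaves 477 − 12 = 465 true annual layers beyond the volcanic sulfate spike.
1944 − 465 = 1479 CE.

1479 CE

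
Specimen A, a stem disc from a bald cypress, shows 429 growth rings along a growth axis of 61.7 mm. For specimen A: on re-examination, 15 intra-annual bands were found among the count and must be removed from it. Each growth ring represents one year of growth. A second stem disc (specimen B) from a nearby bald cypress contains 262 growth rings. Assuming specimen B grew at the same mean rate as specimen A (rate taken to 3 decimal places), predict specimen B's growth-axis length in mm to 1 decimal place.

39.0 mm

Specimen A: after corrections the count is 429 − 15 = 414 growth rings.
A: Mean rate = 61.7 mm / 414 years ≈ 0.149 mm per year.
Length of B = 0.149 × 262 = 39.0 mm.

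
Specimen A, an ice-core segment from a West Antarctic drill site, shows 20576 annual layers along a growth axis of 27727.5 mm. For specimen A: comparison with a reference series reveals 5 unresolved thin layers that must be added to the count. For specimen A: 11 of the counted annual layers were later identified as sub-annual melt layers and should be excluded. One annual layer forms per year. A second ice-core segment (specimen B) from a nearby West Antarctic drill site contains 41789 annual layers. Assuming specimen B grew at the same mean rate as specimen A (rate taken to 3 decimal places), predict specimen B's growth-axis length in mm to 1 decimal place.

Specimen A: correcting the raw count gives 20576 − 11 + 5 = 20570 true annual layers.
A: Mean rate = 27727.5 mm / 20570 years ≈ 1.348 mm/year.
For B, 1.348 mm/year × 41789 years = 56331.6 mm.

56331.6 mm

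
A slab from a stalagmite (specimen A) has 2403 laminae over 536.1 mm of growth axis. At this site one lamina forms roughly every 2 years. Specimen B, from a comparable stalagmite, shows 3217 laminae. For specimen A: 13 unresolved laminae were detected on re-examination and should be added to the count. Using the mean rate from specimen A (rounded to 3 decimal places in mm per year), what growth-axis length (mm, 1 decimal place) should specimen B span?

Specimen A: after corrections the count is 2403 + 13 = 2416 laminae.
Specimen A: multiplying by 2 years per lamina: 2416 × 2 = 4832 years.
A: 536.1 mm over 4832 years gives 536.1 / 4832 ≈ 0.111 mm per year.
Specimen B: at 2 years per lamina, 3217 × 2 = 6434 years. For B, 0.111 mm/year × 6434 years = 714.2 mm.

714.2 mm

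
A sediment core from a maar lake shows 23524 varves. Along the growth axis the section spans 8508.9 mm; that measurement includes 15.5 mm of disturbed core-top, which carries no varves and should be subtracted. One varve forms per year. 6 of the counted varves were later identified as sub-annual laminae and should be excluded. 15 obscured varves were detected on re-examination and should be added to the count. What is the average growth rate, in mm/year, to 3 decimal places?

Adjusted count: 23524 − 6 + 15 = 23533 varves.
The growth record spans 8508.9 − 15.5 = 8493.4 mm.
Mean rate = 8493.4 mm / 23533 years ≈ 0.361 mm/year.

0.361 mm/year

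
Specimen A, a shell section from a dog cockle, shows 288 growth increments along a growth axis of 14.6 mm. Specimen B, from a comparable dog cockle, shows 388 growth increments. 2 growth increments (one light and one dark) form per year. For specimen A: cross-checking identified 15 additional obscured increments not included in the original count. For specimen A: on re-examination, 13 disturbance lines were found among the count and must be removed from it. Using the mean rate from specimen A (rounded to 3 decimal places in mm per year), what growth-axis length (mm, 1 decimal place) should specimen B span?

19.6 mm

Specimen A: adjusted count: 288 − 13 + 15 = 290 growth increments.
Specimen A: 290 growth increments at 2 per year is 290 / 2 = 145 years.
A: Extension rate ≈ 14.6 / 145 = 0.101 mm per year.
Specimen B: with 2 growth increments per year, 388 / 2 = 194 years. B's length ≈ 0.101 × 194 = 19.6 mm.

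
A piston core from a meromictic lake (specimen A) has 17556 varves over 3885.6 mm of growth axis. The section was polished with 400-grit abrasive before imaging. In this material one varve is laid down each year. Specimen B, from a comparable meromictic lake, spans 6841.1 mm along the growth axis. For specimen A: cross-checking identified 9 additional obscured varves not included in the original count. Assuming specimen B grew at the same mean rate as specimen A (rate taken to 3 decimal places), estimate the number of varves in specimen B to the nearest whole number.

Specimen A: true varve count = 17556 + 9 = 17565.
A: 3885.6 mm over 17565 years gives 3885.6 / 17565 ≈ 0.221 mm per year.
For B, 6841.1 / 0.221 = 30955.20 years ≈ 30955 varves.

30955 varves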